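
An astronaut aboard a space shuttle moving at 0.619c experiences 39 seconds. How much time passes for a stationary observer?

Proper time Δt₀ = 39 seconds
γ = 1/√(1 - 0.619²) = 1.2733
Δt = γΔt₀ = 1.2733 × 39 = 49.66 seconds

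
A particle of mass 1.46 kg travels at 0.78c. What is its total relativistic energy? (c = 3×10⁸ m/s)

γ = 1/√(1 - 0.78²) = 1.598
mc² = 1.46 × (3×10⁸)² = 1.314×10¹⁷ J
E = γmc² = 1.598 × 1.314×10¹⁷ = 2.100×10¹⁷ J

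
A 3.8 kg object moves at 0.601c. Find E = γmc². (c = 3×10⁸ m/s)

γ = 1/√(1 - 0.601²) = 1.2512
mc² = 3.8 × (3×10⁸)² = 3.420×10¹⁷ J
E = γmc² = 1.2512 × 3.420×10¹⁷ = 4.279×10¹⁷ J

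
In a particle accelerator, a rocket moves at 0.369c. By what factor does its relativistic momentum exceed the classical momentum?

p_rel = γmv, p_class = mv
Ratio = γ = 1/√(1 - 0.369²)
= 1/√(0.863839) = 1.076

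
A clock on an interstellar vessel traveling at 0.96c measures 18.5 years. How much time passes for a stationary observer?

Proper time Δt₀ = 18.5 years
γ = 1/√(1 - 0.96²) = 3.5714
Δt = γΔt₀ = 3.5714 × 18.5 = 66.07 years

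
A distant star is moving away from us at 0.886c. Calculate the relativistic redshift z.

β = 0.886
(1+β)/(1-β) = 1.886/0.114 = 16.54
√(16.54) = 4.067
z = 4.067 - 1 = 3.067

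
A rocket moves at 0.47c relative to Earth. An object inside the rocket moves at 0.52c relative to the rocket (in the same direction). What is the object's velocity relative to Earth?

u = (u' + v)/(1 + u'v/c²)
Numerator: 0.52 + 0.47 = 0.99
Denominator: 1 + 0.2444 = 1.2444
u = 0.99/1.2444 = 0.7956c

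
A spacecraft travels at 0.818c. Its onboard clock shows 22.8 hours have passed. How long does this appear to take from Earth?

Proper time Δt₀ = 22.8 hours
γ = 1/√(1 - 0.818²) = 1.7385
Δt = γΔt₀ = 1.7385 × 22.8 = 39.64 hours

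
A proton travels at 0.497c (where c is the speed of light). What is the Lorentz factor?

v/c = 0.497, so (v/c)² = 0.247009
1 - (v/c)² = 0.752991
γ = 1/√(0.752991) = 1.152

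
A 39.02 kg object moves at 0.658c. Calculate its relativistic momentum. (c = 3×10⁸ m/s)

γ = 1/√(1 - 0.658²) = 1.328
v = 0.658 × 3×10⁸ = 1.974×10⁸ m/s
p = γmv = 1.328 × 39.02 × 1.974×10⁸ = 1.023×10¹⁰ kg·m/s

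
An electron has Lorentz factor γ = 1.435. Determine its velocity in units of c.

From γ = 1/√(1 - v²/c²):
1/γ² = 1/1.435² = 0.4856
v²/c² = 1 - 0.4856 = 0.5144
v/c = √(0.5144) = 0.7172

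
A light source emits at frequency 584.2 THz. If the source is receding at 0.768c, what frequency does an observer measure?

β = v/c = 0.768
(1-β)/(1+β) = 0.232/1.768 = 0.1312
Doppler factor = √(0.1312) = 0.3622
f_obs = 584.2 × 0.3622 = 211.6 THz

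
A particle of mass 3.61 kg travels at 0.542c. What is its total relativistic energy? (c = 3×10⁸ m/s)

γ = 1/√(1 - 0.542²) = 1.190
mc² = 3.61 × (3×10⁸)² = 3.249×10¹⁷ J
E = γmc² = 1.190 × 3.249×10¹⁷ = 3.866×10¹⁷ J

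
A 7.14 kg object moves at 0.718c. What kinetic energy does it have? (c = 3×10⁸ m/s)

γ = 1/√(1 - 0.718²) = 1.4367
γ - 1 = 0.4367
KE = (γ-1)mc² = 0.4367 × 7.14 × (3×10⁸)² = 2.806×10¹⁷ J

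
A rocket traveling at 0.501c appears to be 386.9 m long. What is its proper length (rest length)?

Contracted length L = 386.9 m
γ = 1/√(1 - 0.501²) = 1.1555
L₀ = γL = 1.1555 × 386.9 = 447.1 m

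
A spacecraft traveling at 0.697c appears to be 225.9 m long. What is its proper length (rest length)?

Contracted length L = 225.9 m
γ = 1/√(1 - 0.697²) = 1.3946
L₀ = γL = 1.3946 × 225.9 = 315.0 m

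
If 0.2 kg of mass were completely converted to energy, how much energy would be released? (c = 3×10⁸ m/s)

Using E = mc²:
c² = (3×10⁸)² = 9×10¹⁶ m²/s²
E = 0.2 × 9×10¹⁶ = 1.800×10¹⁶ J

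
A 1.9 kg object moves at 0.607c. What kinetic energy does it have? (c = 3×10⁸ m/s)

γ = 1/√(1 - 0.607²) = 1.258334
γ - 1 = 0.258334
KE = (γ-1)mc² = 0.258334 × 1.9 × (3×10⁸)² = 4.418×10¹⁶ J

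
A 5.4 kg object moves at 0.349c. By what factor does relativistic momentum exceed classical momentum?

p_rel = γmv, p_class = mv
Ratio = γ = 1/√(1 - 0.349²) = 1.067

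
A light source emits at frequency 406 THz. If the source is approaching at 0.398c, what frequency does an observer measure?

β = v/c = 0.398
(1+β)/(1-β) = 1.398/0.602 = 2.322
Doppler factor = √(2.322) = 1.524
f_obs = 406 × 1.524 = 618.7 THz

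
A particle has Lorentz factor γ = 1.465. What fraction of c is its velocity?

From γ = 1/√(1 - v²/c²):
1/γ² = 1/1.465² = 0.4659
v²/c² = 1 - 0.4659 = 0.5341
v/c = √(0.5341) = 0.7308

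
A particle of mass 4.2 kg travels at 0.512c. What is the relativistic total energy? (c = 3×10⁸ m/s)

γ = 1/√(1 - 0.512²) = 1.1642
mc² = 4.2 × (3×10⁸)² = 3.780×10¹⁷ J
E = γmc² = 1.1642 × 3.780×10¹⁷ = 4.401×10¹⁷ J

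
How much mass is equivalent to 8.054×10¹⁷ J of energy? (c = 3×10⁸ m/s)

From E = mc², we get m = E/c²
c² = (3×10⁸)² = 9×10¹⁶ m²/s²
m = 8.054×10¹⁷ / 9×10¹⁶ = 8.949 kg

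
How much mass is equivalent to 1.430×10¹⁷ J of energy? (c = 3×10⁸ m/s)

From E = mc², we get m = E/c²
c² = (3×10⁸)² = 9×10¹⁶ m²/s²
m = 1.430×10¹⁷ / 9×10¹⁶ = 1.589 kg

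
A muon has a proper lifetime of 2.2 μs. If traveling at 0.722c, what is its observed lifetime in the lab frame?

Proper lifetime τ₀ = 2.2 μs
γ = 1/√(1 - 0.722²) = 1.4453
τ = γτ₀ = 1.4453 × 2.2 μs = 3.180 μs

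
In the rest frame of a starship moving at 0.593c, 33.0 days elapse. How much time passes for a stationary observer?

Proper time Δt₀ = 33.0 days
γ = 1/√(1 - 0.593²) = 1.2419
Δt = γΔt₀ = 1.2419 × 33.0 = 40.98 days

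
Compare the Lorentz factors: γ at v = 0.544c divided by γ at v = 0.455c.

γ₁ = 1/√(1 - 0.544²) = 1.192
γ₂ = 1/√(1 - 0.455²) = 1.123
γ₁/γ₂ = 1.192/1.123 = 1.061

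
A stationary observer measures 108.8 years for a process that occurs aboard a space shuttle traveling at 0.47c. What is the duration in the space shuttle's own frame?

Dilated time Δt = 108.8 years
γ = 1/√(1 - 0.47²) = 1.133
Δt₀ = Δt/γ = 108.8/1.133 = 96.03 years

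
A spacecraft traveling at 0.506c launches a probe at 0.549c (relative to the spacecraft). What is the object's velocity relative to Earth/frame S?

u = (u' + v)/(1 + u'v/c²)
Numerator: 0.549 + 0.506 = 1.055
Denominator: 1 + 0.277794 = 1.277794
u = 1.055/1.277794 = 0.8256c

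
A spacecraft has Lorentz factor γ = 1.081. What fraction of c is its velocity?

From γ = 1/√(1 - v²/c²):
1/γ² = 1/1.081² = 0.85575
v²/c² = 1 - 0.85575 = 0.14425
v/c = √(0.14425) = 0.3798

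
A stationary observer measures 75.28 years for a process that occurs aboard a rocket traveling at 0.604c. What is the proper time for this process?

Dilated time Δt = 75.28 years
γ = 1/√(1 - 0.604²) = 1.2547
Δt₀ = Δt/γ = 75.28/1.2547 = 60.00 years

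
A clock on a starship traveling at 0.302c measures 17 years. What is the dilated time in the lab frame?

Proper time Δt₀ = 17 years
γ = 1/√(1 - 0.302²) = 1.049
Δt = γΔt₀ = 1.049 × 17 = 17.83 years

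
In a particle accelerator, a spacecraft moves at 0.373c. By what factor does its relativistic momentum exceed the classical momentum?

p_rel = γmv, p_class = mv
Ratio = γ = 1/√(1 - 0.373²)
= 1/√(0.860871) = 1.078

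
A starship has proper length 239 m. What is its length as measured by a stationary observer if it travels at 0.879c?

Proper length L₀ = 239 m
γ = 1/√(1 - 0.879²) = 2.097
L = L₀/γ = 239/2.097 = 114.0 m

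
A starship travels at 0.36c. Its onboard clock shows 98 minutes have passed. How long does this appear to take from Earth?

Proper time Δt₀ = 98 minutes
γ = 1/√(1 - 0.36²) = 1.0719
Δt = γΔt₀ = 1.0719 × 98 = 105.0 minutes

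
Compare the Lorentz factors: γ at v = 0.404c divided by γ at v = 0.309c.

γ₁ = 1/√(1 - 0.404²) = 1.093
γ₂ = 1/√(1 - 0.309²) = 1.051
γ₁/γ₂ = 1.093/1.051 = 1.040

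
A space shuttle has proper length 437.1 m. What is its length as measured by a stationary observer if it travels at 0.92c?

Proper length L₀ = 437.1 m
γ = 1/√(1 - 0.92²) = 2.552
L = L₀/γ = 437.1/2.552 = 171.3 m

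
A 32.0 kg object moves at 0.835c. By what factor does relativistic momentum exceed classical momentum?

p_rel = γmv, p_class = mv
Ratio = γ = 1/√(1 - 0.835²) = 1.817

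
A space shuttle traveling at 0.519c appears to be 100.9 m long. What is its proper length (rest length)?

Contracted length L = 100.9 m
γ = 1/√(1 - 0.519²) = 1.1699
L₀ = γL = 1.1699 × 100.9 = 118.0 m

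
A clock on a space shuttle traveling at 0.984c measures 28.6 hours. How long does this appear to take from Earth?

Proper time Δt₀ = 28.6 hours
γ = 1/√(1 - 0.984²) = 5.613
Δt = γΔt₀ = 5.613 × 28.6 = 160.5 hours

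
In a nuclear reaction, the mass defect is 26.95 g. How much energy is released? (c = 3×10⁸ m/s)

Convert mass defect: Δm = 26.95 g = 0.02695 kg
E = Δm·c² = 0.02695 × (3×10⁸)²
= 0.02695 × 9×10¹⁶ = 2.426×10¹⁵ J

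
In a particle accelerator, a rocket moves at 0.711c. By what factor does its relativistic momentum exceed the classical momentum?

p_rel = γmv, p_class = mv
Ratio = γ = 1/√(1 - 0.711²)
= 1/√(0.494479) = 1.422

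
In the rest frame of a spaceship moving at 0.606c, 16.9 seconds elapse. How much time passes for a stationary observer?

Proper time Δt₀ = 16.9 seconds
γ = 1/√(1 - 0.606²) = 1.25713
Δt = γΔt₀ = 1.25713 × 16.9 = 21.25 seconds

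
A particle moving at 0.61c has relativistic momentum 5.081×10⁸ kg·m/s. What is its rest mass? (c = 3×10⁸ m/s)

γ = 1/√(1 - 0.61²) = 1.262
v = 0.61 × 3×10⁸ = 1.830×10⁸ m/s
m = p/(γv) = 5.081×10⁸/(1.262 × 1.830×10⁸) = 2.200 kg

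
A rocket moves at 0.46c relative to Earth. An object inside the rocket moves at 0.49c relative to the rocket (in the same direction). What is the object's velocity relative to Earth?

u = (u' + v)/(1 + u'v/c²)
Numerator: 0.49 + 0.46 = 0.95
Denominator: 1 + 0.2254 = 1.2254
u = 0.95/1.2254 = 0.7753c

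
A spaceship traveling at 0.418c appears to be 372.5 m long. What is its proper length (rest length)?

Contracted length L = 372.5 m
γ = 1/√(1 - 0.418²) = 1.1008
L₀ = γL = 1.1008 × 372.5 = 410.0 m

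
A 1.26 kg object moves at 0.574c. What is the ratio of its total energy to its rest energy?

E = γmc², E₀ = mc²
E/E₀ = γ = 1/√(1 - 0.574²) = 1.221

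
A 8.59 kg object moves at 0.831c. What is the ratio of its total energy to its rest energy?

E = γmc², E₀ = mc²
E/E₀ = γ = 1/√(1 - 0.831²) = 1.798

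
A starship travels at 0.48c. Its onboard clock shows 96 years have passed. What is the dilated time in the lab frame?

Proper time Δt₀ = 96 years
γ = 1/√(1 - 0.48²) = 1.140
Δt = γΔt₀ = 1.140 × 96 = 109.4 years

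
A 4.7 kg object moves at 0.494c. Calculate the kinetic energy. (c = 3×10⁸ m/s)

γ = 1/√(1 - 0.494²) = 1.15014
γ - 1 = 0.15014
KE = (γ-1)mc² = 0.15014 × 4.7 × (3×10⁸)² = 6.351×10¹⁶ J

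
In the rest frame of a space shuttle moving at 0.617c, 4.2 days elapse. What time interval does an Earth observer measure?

Proper time Δt₀ = 4.2 days
γ = 1/√(1 - 0.617²) = 1.2707
Δt = γΔt₀ = 1.2707 × 4.2 = 5.337 days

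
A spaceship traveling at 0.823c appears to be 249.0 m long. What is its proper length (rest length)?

Contracted length L = 249.0 m
γ = 1/√(1 - 0.823²) = 1.7604
L₀ = γL = 1.7604 × 249.0 = 438.3 m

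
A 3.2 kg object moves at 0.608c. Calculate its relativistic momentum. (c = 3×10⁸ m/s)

γ = 1/√(1 - 0.608²) = 1.25955
v = 0.608 × 3×10⁸ = 1.824×10⁸ m/s
p = γmv = 1.25955 × 3.2 × 1.824×10⁸ = 7.352×10⁸ kg·m/s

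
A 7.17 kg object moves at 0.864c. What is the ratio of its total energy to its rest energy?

E = γmc², E₀ = mc²
E/E₀ = γ = 1/√(1 - 0.864²) = 1.986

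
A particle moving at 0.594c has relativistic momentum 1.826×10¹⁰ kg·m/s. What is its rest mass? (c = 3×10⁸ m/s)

γ = 1/√(1 - 0.594²) = 1.2431
v = 0.594 × 3×10⁸ = 1.782×10⁸ m/s
m = p/(γv) = 1.826×10¹⁰/(1.2431 × 1.782×10⁸) = 82.43 kg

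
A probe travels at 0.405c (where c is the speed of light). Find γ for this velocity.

v/c = 0.405, so (v/c)² = 0.164025
1 - (v/c)² = 0.835975
γ = 1/√(0.835975) = 1.094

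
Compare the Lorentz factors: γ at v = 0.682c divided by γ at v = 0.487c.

γ₁ = 1/√(1 - 0.682²) = 1.367
γ₂ = 1/√(1 - 0.487²) = 1.145
γ₁/γ₂ = 1.367/1.145 = 1.194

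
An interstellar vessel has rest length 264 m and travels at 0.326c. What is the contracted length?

Proper length L₀ = 264 m
γ = 1/√(1 - 0.326²) = 1.0578
L = L₀/γ = 264/1.0578 = 249.6 m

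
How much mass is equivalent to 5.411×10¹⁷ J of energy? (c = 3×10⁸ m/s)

From E = mc², we get m = E/c²
c² = (3×10⁸)² = 9×10¹⁶ m²/s²
m = 5.411×10¹⁷ / 9×10¹⁶ = 6.012 kg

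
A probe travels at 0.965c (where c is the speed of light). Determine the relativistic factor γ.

v/c = 0.965, so (v/c)² = 0.931225
1 - (v/c)² = 0.068775
γ = 1/√(0.068775) = 3.813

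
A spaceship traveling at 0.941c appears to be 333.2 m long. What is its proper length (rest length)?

Contracted length L = 333.2 m
γ = 1/√(1 - 0.941²) = 2.955
L₀ = γL = 2.955 × 333.2 = 984.6 m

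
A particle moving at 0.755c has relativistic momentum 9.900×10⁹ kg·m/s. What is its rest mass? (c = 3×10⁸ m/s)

γ = 1/√(1 - 0.755²) = 1.525
v = 0.755 × 3×10⁸ = 2.265×10⁸ m/s
m = p/(γv) = 9.900×10⁹/(1.525 × 2.265×10⁸) = 28.66 kg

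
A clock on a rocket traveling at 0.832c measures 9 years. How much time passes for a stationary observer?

Proper time Δt₀ = 9 years
γ = 1/√(1 - 0.832²) = 1.8025
Δt = γΔt₀ = 1.8025 × 9 = 16.22 years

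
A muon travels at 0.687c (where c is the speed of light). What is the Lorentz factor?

v/c = 0.687, so (v/c)² = 0.471969
1 - (v/c)² = 0.528031
γ = 1/√(0.528031) = 1.376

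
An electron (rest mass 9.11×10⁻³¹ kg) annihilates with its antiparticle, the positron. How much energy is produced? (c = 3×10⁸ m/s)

Both particles have the same rest mass, so total mass = 2m
E = 2m·c² = 2 × 9.11×10⁻³¹ × (3×10⁸)²
= 2 × 9.11×10⁻³¹ × 9×10¹⁶
= 1.640×10⁻¹³ J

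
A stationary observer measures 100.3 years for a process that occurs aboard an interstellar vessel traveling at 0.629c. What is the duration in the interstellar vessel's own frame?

Dilated time Δt = 100.3 years
γ = 1/√(1 - 0.629²) = 1.28633
Δt₀ = Δt/γ = 100.3/1.28633 = 77.97 years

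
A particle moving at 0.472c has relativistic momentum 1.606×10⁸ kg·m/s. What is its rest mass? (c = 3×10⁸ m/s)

γ = 1/√(1 - 0.472²) = 1.1343
v = 0.472 × 3×10⁸ = 1.416×10⁸ m/s
m = p/(γv) = 1.606×10⁸/(1.1343 × 1.416×10⁸) = 0.9999 kg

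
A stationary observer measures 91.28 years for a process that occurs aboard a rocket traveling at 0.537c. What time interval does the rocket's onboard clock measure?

Dilated time Δt = 91.28 years
γ = 1/√(1 - 0.537²) = 1.1854
Δt₀ = Δt/γ = 91.28/1.1854 = 77.00 years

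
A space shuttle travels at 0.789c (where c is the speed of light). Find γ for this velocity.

v/c = 0.789, so (v/c)² = 0.622521
1 - (v/c)² = 0.377479
γ = 1/√(0.377479) = 1.628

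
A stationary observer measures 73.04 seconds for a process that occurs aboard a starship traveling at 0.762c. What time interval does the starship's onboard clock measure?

Dilated time Δt = 73.04 seconds
γ = 1/√(1 - 0.762²) = 1.5442
Δt₀ = Δt/γ = 73.04/1.5442 = 47.30 seconds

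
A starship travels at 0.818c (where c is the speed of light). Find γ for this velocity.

v/c = 0.818, so (v/c)² = 0.669124
1 - (v/c)² = 0.330876
γ = 1/√(0.330876) = 1.738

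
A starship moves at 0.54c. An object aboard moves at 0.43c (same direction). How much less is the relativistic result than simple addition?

Classical: u' + v = 0.43 + 0.54 = 0.97c
Relativistic: u = (0.43 + 0.54)/(1 + 0.2322) = 0.97/1.2322 = 0.7872c
Difference: 0.97 - 0.7872 = 0.1828c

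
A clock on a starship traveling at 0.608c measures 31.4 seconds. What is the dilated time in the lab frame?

Proper time Δt₀ = 31.4 seconds
γ = 1/√(1 - 0.608²) = 1.2595
Δt = γΔt₀ = 1.2595 × 31.4 = 39.55 seconds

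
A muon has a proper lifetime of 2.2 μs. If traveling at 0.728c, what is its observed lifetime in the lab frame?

Proper lifetime τ₀ = 2.2 μs
γ = 1/√(1 - 0.728²) = 1.4586
τ = γτ₀ = 1.4586 × 2.2 μs = 3.209 μs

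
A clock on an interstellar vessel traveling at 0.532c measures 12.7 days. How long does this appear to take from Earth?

Proper time Δt₀ = 12.7 days
γ = 1/√(1 - 0.532²) = 1.181
Δt = γΔt₀ = 1.181 × 12.7 = 15.00 days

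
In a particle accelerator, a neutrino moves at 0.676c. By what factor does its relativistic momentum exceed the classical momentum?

p_rel = γmv, p_class = mv
Ratio = γ = 1/√(1 - 0.676²)
= 1/√(0.543024) = 1.357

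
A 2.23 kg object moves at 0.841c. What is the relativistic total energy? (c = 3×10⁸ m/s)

γ = 1/√(1 - 0.841²) = 1.8483
mc² = 2.23 × (3×10⁸)² = 2.007×10¹⁷ J
E = γmc² = 1.8483 × 2.007×10¹⁷ = 3.710×10¹⁷ J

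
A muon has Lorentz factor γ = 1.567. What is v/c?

From γ = 1/√(1 - v²/c²):
1/γ² = 1/1.567² = 0.4073
v²/c² = 1 - 0.4073 = 0.5927
v/c = √(0.5927) = 0.7699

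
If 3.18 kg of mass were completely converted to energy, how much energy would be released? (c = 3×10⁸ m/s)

Using E = mc²:
c² = (3×10⁸)² = 9×10¹⁶ m²/s²
E = 3.18 × 9×10¹⁶ = 2.862×10¹⁷ J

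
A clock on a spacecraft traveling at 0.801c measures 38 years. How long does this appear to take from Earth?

Proper time Δt₀ = 38 years
γ = 1/√(1 - 0.801²) = 1.67039
Δt = γΔt₀ = 1.67039 × 38 = 63.47 years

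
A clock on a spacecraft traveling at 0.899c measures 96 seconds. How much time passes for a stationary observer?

Proper time Δt₀ = 96 seconds
γ = 1/√(1 - 0.899²) = 2.283
Δt = γΔt₀ = 2.283 × 96 = 219.2 seconds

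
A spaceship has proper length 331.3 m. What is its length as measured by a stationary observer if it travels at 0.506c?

Proper length L₀ = 331.3 m
γ = 1/√(1 - 0.506²) = 1.159
L = L₀/γ = 331.3/1.159 = 285.8 m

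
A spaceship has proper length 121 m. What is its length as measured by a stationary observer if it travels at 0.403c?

Proper length L₀ = 121 m
γ = 1/√(1 - 0.403²) = 1.093
L = L₀/γ = 121/1.093 = 110.7 m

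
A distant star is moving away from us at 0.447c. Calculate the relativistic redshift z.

β = 0.447
(1+β)/(1-β) = 1.447/0.553 = 2.6166
√(2.6166) = 1.6176
z = 1.6176 - 1 = 0.6176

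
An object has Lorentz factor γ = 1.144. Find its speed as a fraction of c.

From γ = 1/√(1 - v²/c²):
1/γ² = 1/1.144² = 0.7641
v²/c² = 1 - 0.7641 = 0.2359
v/c = √(0.2359) = 0.4857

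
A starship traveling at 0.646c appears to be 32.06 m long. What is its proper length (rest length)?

Contracted length L = 32.06 m
γ = 1/√(1 - 0.646²) = 1.310
L₀ = γL = 1.310 × 32.06 = 42.00 m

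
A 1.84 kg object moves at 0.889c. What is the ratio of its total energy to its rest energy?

E = γmc², E₀ = mc²
E/E₀ = γ = 1/√(1 - 0.889²) = 2.184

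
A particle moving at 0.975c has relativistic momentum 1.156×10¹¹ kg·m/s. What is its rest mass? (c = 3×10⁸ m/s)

γ = 1/√(1 - 0.975²) = 4.5004
v = 0.975 × 3×10⁸ = 2.925×10⁸ m/s
m = p/(γv) = 1.156×10¹¹/(4.5004 × 2.925×10⁸) = 87.82 kg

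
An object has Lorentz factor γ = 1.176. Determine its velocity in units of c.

From γ = 1/√(1 - v²/c²):
1/γ² = 1/1.176² = 0.7231
v²/c² = 1 - 0.7231 = 0.2769
v/c = √(0.2769) = 0.5262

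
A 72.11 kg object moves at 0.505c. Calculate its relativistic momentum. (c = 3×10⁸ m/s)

γ = 1/√(1 - 0.505²) = 1.159
v = 0.505 × 3×10⁸ = 1.515×10⁸ m/s
p = γmv = 1.159 × 72.11 × 1.515×10⁸ = 1.266×10¹⁰ kg·m/s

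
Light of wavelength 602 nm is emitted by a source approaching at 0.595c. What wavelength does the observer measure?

β = 0.595
Wavelength Doppler factor = √(0.405/1.595) = √(0.2539) = 0.5039
λ_obs = 602 × 0.5039 = 303.3 nm (blueshift)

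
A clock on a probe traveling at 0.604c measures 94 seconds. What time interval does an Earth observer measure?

Proper time Δt₀ = 94 seconds
γ = 1/√(1 - 0.604²) = 1.2547
Δt = γΔt₀ = 1.2547 × 94 = 117.9 seconds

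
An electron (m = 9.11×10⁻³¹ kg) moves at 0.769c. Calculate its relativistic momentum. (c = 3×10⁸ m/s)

γ = 1/√(1 - 0.769²) = 1.5643
v = 0.769 × 3×10⁸ = 2.307×10⁸ m/s
p = γmv = 1.5643 × 9.11×10⁻³¹ × 2.307×10⁸ = 3.288×10⁻²² kg·m/s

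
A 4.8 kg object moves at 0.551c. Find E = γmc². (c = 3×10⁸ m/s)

γ = 1/√(1 - 0.551²) = 1.1983
mc² = 4.8 × (3×10⁸)² = 4.320×10¹⁷ J
E = γmc² = 1.1983 × 4.320×10¹⁷ = 5.177×10¹⁷ J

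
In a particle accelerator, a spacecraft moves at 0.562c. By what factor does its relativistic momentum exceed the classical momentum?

p_rel = γmv, p_class = mv
Ratio = γ = 1/√(1 - 0.562²)
= 1/√(0.684156) = 1.209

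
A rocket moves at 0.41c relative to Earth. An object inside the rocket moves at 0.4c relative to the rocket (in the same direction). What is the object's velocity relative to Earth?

u = (u' + v)/(1 + u'v/c²)
Numerator: 0.4 + 0.41 = 0.81
Denominator: 1 + 0.164 = 1.164
u = 0.81/1.164 = 0.6959c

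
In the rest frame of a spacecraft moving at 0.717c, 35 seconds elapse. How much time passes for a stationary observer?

Proper time Δt₀ = 35 seconds
γ = 1/√(1 - 0.717²) = 1.4346
Δt = γΔt₀ = 1.4346 × 35 = 50.21 seconds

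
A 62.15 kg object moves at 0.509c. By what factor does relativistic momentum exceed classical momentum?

p_rel = γmv, p_class = mv
Ratio = γ = 1/√(1 - 0.509²) = 1.162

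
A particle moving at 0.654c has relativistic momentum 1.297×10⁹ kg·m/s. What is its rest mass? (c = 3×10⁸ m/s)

γ = 1/√(1 - 0.654²) = 1.3219
v = 0.654 × 3×10⁸ = 1.962×10⁸ m/s
m = p/(γv) = 1.297×10⁹/(1.3219 × 1.962×10⁸) = 5.001 kg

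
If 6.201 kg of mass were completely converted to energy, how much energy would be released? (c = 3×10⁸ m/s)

Using E = mc²:
c² = (3×10⁸)² = 9×10¹⁶ m²/s²
E = 6.201 × 9×10¹⁶ = 5.581×10¹⁷ J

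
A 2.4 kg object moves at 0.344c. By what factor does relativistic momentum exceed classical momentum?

p_rel = γmv, p_class = mv
Ratio = γ = 1/√(1 - 0.344²) = 1.065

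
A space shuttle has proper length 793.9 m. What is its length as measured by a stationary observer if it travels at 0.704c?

Proper length L₀ = 793.9 m
γ = 1/√(1 - 0.704²) = 1.408
L = L₀/γ = 793.9/1.408 = 563.8 m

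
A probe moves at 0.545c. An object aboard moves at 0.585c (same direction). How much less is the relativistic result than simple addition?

Classical: u' + v = 0.585 + 0.545 = 1.13c
Relativistic: u = (0.585 + 0.545)/(1 + 0.318825) = 1.13/1.318825 = 0.8568c
Difference: 1.13 - 0.8568 = 0.2732c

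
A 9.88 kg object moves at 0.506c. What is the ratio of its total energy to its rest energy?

E = γmc², E₀ = mc²
E/E₀ = γ = 1/√(1 - 0.506²) = 1.159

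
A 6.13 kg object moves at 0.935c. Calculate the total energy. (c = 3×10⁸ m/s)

γ = 1/√(1 - 0.935²) = 2.820
mc² = 6.13 × (3×10⁸)² = 5.517×10¹⁷ J
E = γmc² = 2.820 × 5.517×10¹⁷ = 1.556×10¹⁸ J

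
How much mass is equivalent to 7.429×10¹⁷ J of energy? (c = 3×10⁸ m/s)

From E = mc², we get m = E/c²
c² = (3×10⁸)² = 9×10¹⁶ m²/s²
m = 7.429×10¹⁷ / 9×10¹⁶ = 8.254 kg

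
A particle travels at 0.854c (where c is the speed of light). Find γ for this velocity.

v/c = 0.854, so (v/c)² = 0.729316
1 - (v/c)² = 0.270684
γ = 1/√(0.270684) = 1.922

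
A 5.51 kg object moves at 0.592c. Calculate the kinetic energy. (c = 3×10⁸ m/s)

γ = 1/√(1 - 0.592²) = 1.2408
γ - 1 = 0.2408
KE = (γ-1)mc² = 0.2408 × 5.51 × (3×10⁸)² = 1.194×10¹⁷ J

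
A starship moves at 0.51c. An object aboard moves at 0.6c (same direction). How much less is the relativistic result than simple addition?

Classical: u' + v = 0.6 + 0.51 = 1.11c
Relativistic: u = (0.6 + 0.51)/(1 + 0.306) = 1.11/1.306 = 0.8499c
Difference: 1.11 - 0.8499 = 0.2601c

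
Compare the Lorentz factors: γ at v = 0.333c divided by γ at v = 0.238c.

γ₁ = 1/√(1 - 0.333²) = 1.061
γ₂ = 1/√(1 - 0.238²) = 1.030
γ₁/γ₂ = 1.061/1.030 = 1.030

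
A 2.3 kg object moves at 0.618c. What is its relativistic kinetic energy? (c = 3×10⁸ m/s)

γ = 1/√(1 - 0.618²) = 1.272
γ - 1 = 0.2720
KE = (γ-1)mc² = 0.2720 × 2.3 × (3×10⁸)² = 5.630×10¹⁶ J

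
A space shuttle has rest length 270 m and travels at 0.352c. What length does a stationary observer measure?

Proper length L₀ = 270 m
γ = 1/√(1 - 0.352²) = 1.0684
L = L₀/γ = 270/1.0684 = 252.7 m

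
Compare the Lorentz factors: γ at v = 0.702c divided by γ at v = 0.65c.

γ₁ = 1/√(1 - 0.702²) = 1.404
γ₂ = 1/√(1 - 0.65²) = 1.316
γ₁/γ₂ = 1.404/1.316 = 1.067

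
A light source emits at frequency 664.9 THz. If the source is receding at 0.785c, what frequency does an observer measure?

β = v/c = 0.785
(1-β)/(1+β) = 0.215/1.785 = 0.12045
Doppler factor = √(0.12045) = 0.3471
f_obs = 664.9 × 0.3471 = 230.8 THz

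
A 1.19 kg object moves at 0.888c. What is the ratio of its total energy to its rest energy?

E = γmc², E₀ = mc²
E/E₀ = γ = 1/√(1 - 0.888²) = 2.175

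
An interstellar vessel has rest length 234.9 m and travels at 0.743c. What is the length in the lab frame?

Proper length L₀ = 234.9 m
γ = 1/√(1 - 0.743²) = 1.494
L = L₀/γ = 234.9/1.494 = 157.2 m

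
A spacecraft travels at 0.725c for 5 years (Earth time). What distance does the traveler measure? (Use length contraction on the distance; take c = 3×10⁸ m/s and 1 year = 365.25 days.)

Earth distance: d = v × t = 0.725c × 5 yr = 3.432×10¹⁶ m
γ = 1.452
d' = d/γ = 3.432×10¹⁶/1.452 = 2.364×10¹⁶ m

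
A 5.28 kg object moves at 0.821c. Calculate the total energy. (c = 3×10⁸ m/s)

γ = 1/√(1 - 0.821²) = 1.7515
mc² = 5.28 × (3×10⁸)² = 4.752×10¹⁷ J
E = γmc² = 1.7515 × 4.752×10¹⁷ = 8.323×10¹⁷ J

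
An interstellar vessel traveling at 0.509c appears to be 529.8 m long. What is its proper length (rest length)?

Contracted length L = 529.8 m
γ = 1/√(1 - 0.509²) = 1.1618
L₀ = γL = 1.1618 × 529.8 = 615.5 m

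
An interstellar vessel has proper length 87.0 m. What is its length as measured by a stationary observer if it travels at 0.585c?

Proper length L₀ = 87.0 m
γ = 1/√(1 - 0.585²) = 1.233
L = L₀/γ = 87.0/1.233 = 70.56 m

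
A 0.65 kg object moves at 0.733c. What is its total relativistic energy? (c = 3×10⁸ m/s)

γ = 1/√(1 - 0.733²) = 1.470
mc² = 0.65 × (3×10⁸)² = 5.850×10¹⁶ J
E = γmc² = 1.470 × 5.850×10¹⁶ = 8.600×10¹⁶ J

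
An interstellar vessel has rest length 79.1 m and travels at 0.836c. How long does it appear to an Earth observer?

Proper length L₀ = 79.1 m
γ = 1/√(1 - 0.836²) = 1.8224
L = L₀/γ = 79.1/1.8224 = 43.40 m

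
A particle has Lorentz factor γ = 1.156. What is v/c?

From γ = 1/√(1 - v²/c²):
1/γ² = 1/1.156² = 0.7483
v²/c² = 1 - 0.7483 = 0.2517
v/c = √(0.2517) = 0.5017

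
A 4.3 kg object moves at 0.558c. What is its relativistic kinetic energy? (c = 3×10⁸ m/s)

γ = 1/√(1 - 0.558²) = 1.20505
γ - 1 = 0.20505
KE = (γ-1)mc² = 0.20505 × 4.3 × (3×10⁸)² = 7.935×10¹⁶ J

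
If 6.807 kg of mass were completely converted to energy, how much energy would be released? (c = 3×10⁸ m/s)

Using E = mc²:
c² = (3×10⁸)² = 9×10¹⁶ m²/s²
E = 6.807 × 9×10¹⁶ = 6.126×10¹⁷ J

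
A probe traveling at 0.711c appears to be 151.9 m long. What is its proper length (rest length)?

Contracted length L = 151.9 m
γ = 1/√(1 - 0.711²) = 1.422
L₀ = γL = 1.422 × 151.9 = 216.0 m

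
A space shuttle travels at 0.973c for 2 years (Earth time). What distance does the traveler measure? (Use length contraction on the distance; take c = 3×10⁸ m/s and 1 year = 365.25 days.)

Earth distance: d = v × t = 0.973c × 2 yr = 1.8423×10¹⁶ m
γ = 4.3327
d' = d/γ = 1.8423×10¹⁶/4.3327 = 4.252×10¹⁵ m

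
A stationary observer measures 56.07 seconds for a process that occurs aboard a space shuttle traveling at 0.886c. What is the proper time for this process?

Dilated time Δt = 56.07 seconds
γ = 1/√(1 - 0.886²) = 2.1566
Δt₀ = Δt/γ = 56.07/2.1566 = 26.00 seconds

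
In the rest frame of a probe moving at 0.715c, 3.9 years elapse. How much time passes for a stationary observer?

Proper time Δt₀ = 3.9 years
γ = 1/√(1 - 0.715²) = 1.43036
Δt = γΔt₀ = 1.43036 × 3.9 = 5.578 years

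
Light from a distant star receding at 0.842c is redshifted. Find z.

β = 0.842
(1+β)/(1-β) = 1.842/0.158 = 11.658
√(11.658) = 3.414
z = 3.414 - 1 = 2.414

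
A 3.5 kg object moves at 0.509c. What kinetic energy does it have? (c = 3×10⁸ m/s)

γ = 1/√(1 - 0.509²) = 1.16176
γ - 1 = 0.16176
KE = (γ-1)mc² = 0.16176 × 3.5 × (3×10⁸)² = 5.095×10¹⁶ J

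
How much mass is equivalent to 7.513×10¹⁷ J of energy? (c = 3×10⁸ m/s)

From E = mc², we get m = E/c²
c² = (3×10⁸)² = 9×10¹⁶ m²/s²
m = 7.513×10¹⁷ / 9×10¹⁶ = 8.348 kg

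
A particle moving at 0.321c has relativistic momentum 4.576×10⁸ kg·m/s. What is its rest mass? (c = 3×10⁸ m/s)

γ = 1/√(1 - 0.321²) = 1.056
v = 0.321 × 3×10⁸ = 9.630×10⁷ m/s
m = p/(γv) = 4.576×10⁸/(1.056 × 9.630×10⁷) = 4.500 kg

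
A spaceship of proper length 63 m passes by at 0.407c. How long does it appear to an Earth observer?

Proper length L₀ = 63 m
γ = 1/√(1 - 0.407²) = 1.09478
L = L₀/γ = 63/1.09478 = 57.55 m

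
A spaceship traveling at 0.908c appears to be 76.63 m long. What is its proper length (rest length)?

Contracted length L = 76.63 m
γ = 1/√(1 - 0.908²) = 2.387
L₀ = γL = 2.387 × 76.63 = 182.9 m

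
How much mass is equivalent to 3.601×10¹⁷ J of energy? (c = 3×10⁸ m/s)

From E = mc², we get m = E/c²
c² = (3×10⁸)² = 9×10¹⁶ m²/s²
m = 3.601×10¹⁷ / 9×10¹⁶ = 4.001 kg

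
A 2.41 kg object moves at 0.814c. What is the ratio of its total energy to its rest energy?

E = γmc², E₀ = mc²
E/E₀ = γ = 1/√(1 - 0.814²) = 1.722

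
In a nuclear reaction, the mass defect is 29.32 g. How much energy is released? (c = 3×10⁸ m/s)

Convert mass defect: Δm = 29.32 g = 0.02932 kg
E = Δm·c² = 0.02932 × (3×10⁸)²
= 0.02932 × 9×10¹⁶ = 2.639×10¹⁵ J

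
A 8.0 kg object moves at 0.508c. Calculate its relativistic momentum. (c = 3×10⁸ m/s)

γ = 1/√(1 - 0.508²) = 1.161
v = 0.508 × 3×10⁸ = 1.524×10⁸ m/s
p = γmv = 1.161 × 8.0 × 1.524×10⁸ = 1.415×10⁹ kg·m/s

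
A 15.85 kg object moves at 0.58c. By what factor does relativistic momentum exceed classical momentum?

p_rel = γmv, p_class = mv
Ratio = γ = 1/√(1 - 0.58²) = 1.228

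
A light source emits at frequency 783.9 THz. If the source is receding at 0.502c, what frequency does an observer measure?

β = v/c = 0.502
(1-β)/(1+β) = 0.498/1.502 = 0.3316
Doppler factor = √(0.3316) = 0.5758
f_obs = 783.9 × 0.5758 = 451.4 THz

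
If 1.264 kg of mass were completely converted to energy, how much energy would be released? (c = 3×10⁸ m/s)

Using E = mc²:
c² = (3×10⁸)² = 9×10¹⁶ m²/s²
E = 1.264 × 9×10¹⁶ = 1.138×10¹⁷ J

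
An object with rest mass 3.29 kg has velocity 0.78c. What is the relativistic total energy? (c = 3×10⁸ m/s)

γ = 1/√(1 - 0.78²) = 1.598
mc² = 3.29 × (3×10⁸)² = 2.961×10¹⁷ J
E = γmc² = 1.598 × 2.961×10¹⁷ = 4.732×10¹⁷ J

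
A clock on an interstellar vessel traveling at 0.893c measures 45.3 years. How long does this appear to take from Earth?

Proper time Δt₀ = 45.3 years
γ = 1/√(1 - 0.893²) = 2.222
Δt = γΔt₀ = 2.222 × 45.3 = 100.7 years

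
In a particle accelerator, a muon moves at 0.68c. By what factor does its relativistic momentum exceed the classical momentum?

p_rel = γmv, p_class = mv
Ratio = γ = 1/√(1 - 0.68²)
= 1/√(0.5376) = 1.364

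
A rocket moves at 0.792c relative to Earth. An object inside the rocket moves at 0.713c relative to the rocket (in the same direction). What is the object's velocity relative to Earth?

u = (u' + v)/(1 + u'v/c²)
Numerator: 0.713 + 0.792 = 1.505
Denominator: 1 + 0.564696 = 1.564696
u = 1.505/1.564696 = 0.9618c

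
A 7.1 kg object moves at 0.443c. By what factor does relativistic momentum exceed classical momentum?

p_rel = γmv, p_class = mv
Ratio = γ = 1/√(1 - 0.443²) = 1.115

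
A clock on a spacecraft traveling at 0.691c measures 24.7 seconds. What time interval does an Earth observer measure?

Proper time Δt₀ = 24.7 seconds
γ = 1/√(1 - 0.691²) = 1.3834
Δt = γΔt₀ = 1.3834 × 24.7 = 34.17 seconds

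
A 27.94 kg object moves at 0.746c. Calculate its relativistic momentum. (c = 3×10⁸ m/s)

γ = 1/√(1 - 0.746²) = 1.50162
v = 0.746 × 3×10⁸ = 2.238×10⁸ m/s
p = γmv = 1.50162 × 27.94 × 2.238×10⁸ = 9.390×10⁹ kg·m/s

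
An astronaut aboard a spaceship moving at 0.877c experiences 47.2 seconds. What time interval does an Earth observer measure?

Proper time Δt₀ = 47.2 seconds
γ = 1/√(1 - 0.877²) = 2.0812
Δt = γΔt₀ = 2.0812 × 47.2 = 98.23 seconds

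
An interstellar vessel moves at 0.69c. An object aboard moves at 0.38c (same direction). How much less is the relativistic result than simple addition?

Classical: u' + v = 0.38 + 0.69 = 1.07c
Relativistic: u = (0.38 + 0.69)/(1 + 0.2622) = 1.07/1.2622 = 0.8477c
Difference: 1.07 - 0.8477 = 0.2223c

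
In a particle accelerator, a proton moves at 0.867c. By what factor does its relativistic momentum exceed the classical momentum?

p_rel = γmv, p_class = mv
Ratio = γ = 1/√(1 - 0.867²)
= 1/√(0.248311) = 2.007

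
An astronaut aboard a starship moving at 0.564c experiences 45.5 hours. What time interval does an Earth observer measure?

Proper time Δt₀ = 45.5 hours
γ = 1/√(1 - 0.564²) = 1.211
Δt = γΔt₀ = 1.211 × 45.5 = 55.10 hours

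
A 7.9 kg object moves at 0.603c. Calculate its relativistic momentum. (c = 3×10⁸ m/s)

γ = 1/√(1 - 0.603²) = 1.2535
v = 0.603 × 3×10⁸ = 1.809×10⁸ m/s
p = γmv = 1.2535 × 7.9 × 1.809×10⁸ = 1.791×10⁹ kg·m/s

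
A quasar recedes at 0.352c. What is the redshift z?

β = 0.352
(1+β)/(1-β) = 1.352/0.648 = 2.0864
√(2.0864) = 1.4444
z = 1.4444 - 1 = 0.4444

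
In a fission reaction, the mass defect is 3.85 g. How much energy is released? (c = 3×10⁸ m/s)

Convert mass defect: Δm = 3.85 g = 0.00385 kg
E = Δm·c² = 0.00385 × (3×10⁸)²
= 0.00385 × 9×10¹⁶ = 3.465×10¹⁴ J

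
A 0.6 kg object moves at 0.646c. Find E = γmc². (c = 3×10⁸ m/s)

γ = 1/√(1 - 0.646²) = 1.310
mc² = 0.6 × (3×10⁸)² = 5.400×10¹⁶ J
E = γmc² = 1.310 × 5.400×10¹⁶ = 7.074×10¹⁶ J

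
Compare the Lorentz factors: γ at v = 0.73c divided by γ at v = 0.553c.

γ₁ = 1/√(1 - 0.73²) = 1.463
γ₂ = 1/√(1 - 0.553²) = 1.200
γ₁/γ₂ = 1.463/1.200 = 1.219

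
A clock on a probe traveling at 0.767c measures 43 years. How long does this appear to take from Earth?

Proper time Δt₀ = 43 years
γ = 1/√(1 - 0.767²) = 1.5585
Δt = γΔt₀ = 1.5585 × 43 = 67.02 years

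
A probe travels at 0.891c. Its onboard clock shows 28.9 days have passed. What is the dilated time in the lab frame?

Proper time Δt₀ = 28.9 days
γ = 1/√(1 - 0.891²) = 2.2026
Δt = γΔt₀ = 2.2026 × 28.9 = 63.66 days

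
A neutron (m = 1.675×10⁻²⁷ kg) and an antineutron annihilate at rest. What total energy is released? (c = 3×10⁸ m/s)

Both particles have the same rest mass, so total mass = 2m
E = 2m·c² = 2 × 1.675×10⁻²⁷ × (3×10⁸)²
= 2 × 1.675×10⁻²⁷ × 9×10¹⁶
= 3.015×10⁻¹⁰ J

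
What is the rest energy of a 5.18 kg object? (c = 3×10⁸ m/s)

c² = (3×10⁸)² = 9.000×10¹⁶ m²/s²
E₀ = mc² = 5.18 × 9.000×10¹⁶ = 4.662×10¹⁷ J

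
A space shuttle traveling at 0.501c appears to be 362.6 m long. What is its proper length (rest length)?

Contracted length L = 362.6 m
γ = 1/√(1 - 0.501²) = 1.1555
L₀ = γL = 1.1555 × 362.6 = 419.0 m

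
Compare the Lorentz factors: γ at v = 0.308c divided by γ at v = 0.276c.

γ₁ = 1/√(1 - 0.308²) = 1.0511
γ₂ = 1/√(1 - 0.276²) = 1.0404
γ₁/γ₂ = 1.0511/1.0404 = 1.010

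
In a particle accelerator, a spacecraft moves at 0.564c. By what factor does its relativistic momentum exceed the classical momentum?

p_rel = γmv, p_class = mv
Ratio = γ = 1/√(1 - 0.564²)
= 1/√(0.681904) = 1.211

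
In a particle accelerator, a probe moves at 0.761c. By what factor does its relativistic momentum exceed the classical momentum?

p_rel = γmv, p_class = mv
Ratio = γ = 1/√(1 - 0.761²)
= 1/√(0.420879) = 1.541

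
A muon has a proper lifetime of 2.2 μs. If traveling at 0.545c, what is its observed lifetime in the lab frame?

Proper lifetime τ₀ = 2.2 μs
γ = 1/√(1 - 0.545²) = 1.1927
τ = γτ₀ = 1.1927 × 2.2 μs = 2.624 μs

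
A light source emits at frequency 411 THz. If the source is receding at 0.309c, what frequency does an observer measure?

β = v/c = 0.309
(1-β)/(1+β) = 0.691/1.309 = 0.5279
Doppler factor = √(0.5279) = 0.7266
f_obs = 411 × 0.7266 = 298.6 THz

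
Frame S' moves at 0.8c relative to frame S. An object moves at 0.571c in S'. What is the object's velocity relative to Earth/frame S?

u = (u' + v)/(1 + u'v/c²)
Numerator: 0.571 + 0.8 = 1.371
Denominator: 1 + 0.4568 = 1.4568
u = 1.371/1.4568 = 0.9411c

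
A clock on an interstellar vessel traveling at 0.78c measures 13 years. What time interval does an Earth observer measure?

Proper time Δt₀ = 13 years
γ = 1/√(1 - 0.78²) = 1.598
Δt = γΔt₀ = 1.598 × 13 = 20.77 years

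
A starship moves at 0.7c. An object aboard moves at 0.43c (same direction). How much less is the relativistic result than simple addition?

Classical: u' + v = 0.43 + 0.7 = 1.13c
Relativistic: u = (0.43 + 0.7)/(1 + 0.301) = 1.13/1.301 = 0.8686c
Difference: 1.13 - 0.8686 = 0.2614c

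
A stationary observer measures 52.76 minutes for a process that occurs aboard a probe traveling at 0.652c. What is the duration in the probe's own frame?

Dilated time Δt = 52.76 minutes
γ = 1/√(1 - 0.652²) = 1.319
Δt₀ = Δt/γ = 52.76/1.319 = 40.00 minutes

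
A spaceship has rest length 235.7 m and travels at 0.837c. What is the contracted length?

Proper length L₀ = 235.7 m
γ = 1/√(1 - 0.837²) = 1.827
L = L₀/γ = 235.7/1.827 = 129.0 m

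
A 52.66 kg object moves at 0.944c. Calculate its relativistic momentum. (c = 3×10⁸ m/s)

γ = 1/√(1 - 0.944²) = 3.031
v = 0.944 × 3×10⁸ = 2.832×10⁸ m/s
p = γmv = 3.031 × 52.66 × 2.832×10⁸ = 4.520×10¹⁰ kg·m/s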